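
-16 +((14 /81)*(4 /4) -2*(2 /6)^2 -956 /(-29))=39736 /2349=16.92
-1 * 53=-53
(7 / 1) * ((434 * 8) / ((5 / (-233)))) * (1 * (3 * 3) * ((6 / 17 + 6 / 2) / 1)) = -2905032816 / 85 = -34176856.66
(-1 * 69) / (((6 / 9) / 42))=-4347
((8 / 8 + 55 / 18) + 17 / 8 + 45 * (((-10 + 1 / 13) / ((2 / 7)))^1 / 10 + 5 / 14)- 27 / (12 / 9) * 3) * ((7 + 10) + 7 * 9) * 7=-12762410 / 117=-109080.43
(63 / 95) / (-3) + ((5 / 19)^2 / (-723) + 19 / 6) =7687891 / 2610030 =2.95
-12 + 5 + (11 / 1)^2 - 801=-687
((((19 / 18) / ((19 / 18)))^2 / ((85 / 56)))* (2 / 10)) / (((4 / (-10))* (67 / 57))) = -1596 / 5695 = -0.28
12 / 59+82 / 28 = 2587 / 826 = 3.13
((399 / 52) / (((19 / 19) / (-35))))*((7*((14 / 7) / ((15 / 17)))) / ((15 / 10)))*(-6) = 221578 / 13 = 17044.46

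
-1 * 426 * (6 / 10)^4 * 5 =-34506 / 125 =-276.05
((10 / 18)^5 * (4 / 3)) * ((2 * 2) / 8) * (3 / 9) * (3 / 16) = 0.00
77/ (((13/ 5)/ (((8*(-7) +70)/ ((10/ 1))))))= 539/ 13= 41.46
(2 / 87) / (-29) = -2 / 2523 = -0.00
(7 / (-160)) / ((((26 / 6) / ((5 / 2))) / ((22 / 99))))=-7 / 1248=-0.01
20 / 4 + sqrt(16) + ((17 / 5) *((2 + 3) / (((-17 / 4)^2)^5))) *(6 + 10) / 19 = 20278543658203 / 2253169653443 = 9.00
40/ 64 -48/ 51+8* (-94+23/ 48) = -305381/ 408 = -748.48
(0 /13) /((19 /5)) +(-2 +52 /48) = -11 /12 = -0.92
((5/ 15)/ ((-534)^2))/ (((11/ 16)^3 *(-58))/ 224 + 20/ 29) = 3325952/ 1722841762023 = 0.00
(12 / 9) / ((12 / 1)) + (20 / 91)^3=825571 / 6782139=0.12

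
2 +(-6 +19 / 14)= -37 / 14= -2.64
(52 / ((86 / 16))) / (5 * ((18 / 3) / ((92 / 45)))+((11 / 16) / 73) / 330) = 335262720 / 508518989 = 0.66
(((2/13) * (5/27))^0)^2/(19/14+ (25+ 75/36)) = 84/2389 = 0.04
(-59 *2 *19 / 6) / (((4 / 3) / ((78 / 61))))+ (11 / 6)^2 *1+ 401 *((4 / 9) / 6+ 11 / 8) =2978927 / 13176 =226.09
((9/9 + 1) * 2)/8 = 0.50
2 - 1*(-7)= 9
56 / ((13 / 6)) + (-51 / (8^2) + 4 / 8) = 21257 / 832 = 25.55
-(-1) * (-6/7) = -6/7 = -0.86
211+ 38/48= 5083/24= 211.79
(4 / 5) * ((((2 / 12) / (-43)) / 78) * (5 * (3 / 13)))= -1 / 21801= -0.00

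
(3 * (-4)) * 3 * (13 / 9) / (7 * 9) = -52 / 63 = -0.83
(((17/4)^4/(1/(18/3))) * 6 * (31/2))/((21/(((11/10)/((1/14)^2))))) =598093881/320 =1869043.38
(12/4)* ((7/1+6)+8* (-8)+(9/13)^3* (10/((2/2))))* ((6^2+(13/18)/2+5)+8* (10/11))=-672505021/96668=-6956.85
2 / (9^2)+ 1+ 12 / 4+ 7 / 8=3175 / 648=4.90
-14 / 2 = -7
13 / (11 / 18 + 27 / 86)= 5031 / 358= 14.05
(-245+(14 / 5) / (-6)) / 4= -61.37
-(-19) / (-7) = -19 / 7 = -2.71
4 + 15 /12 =21 /4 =5.25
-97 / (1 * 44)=-97 / 44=-2.20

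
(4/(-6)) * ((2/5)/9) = -4/135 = -0.03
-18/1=-18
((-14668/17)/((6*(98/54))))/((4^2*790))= -0.01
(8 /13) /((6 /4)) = 16 /39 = 0.41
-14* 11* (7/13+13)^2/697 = -4770304/117793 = -40.50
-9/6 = -3/2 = -1.50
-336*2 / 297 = -224 / 99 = -2.26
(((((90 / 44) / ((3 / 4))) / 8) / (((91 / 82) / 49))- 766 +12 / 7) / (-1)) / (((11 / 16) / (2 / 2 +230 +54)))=3419920200 / 11011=310591.25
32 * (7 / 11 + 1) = 576 / 11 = 52.36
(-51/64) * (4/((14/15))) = -765/224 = -3.42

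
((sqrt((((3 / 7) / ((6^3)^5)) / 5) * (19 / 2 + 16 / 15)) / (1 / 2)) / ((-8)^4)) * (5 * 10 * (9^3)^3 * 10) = 1476225 * sqrt(6657) / 917504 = 131.28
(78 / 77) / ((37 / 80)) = 6240 / 2849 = 2.19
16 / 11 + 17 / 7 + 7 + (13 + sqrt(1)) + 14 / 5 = 27.68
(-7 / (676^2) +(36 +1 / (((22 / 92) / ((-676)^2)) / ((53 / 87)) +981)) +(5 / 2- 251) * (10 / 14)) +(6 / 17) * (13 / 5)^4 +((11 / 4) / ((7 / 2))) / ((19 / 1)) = -17690980851227579595998539 / 141156235673275228770000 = -125.33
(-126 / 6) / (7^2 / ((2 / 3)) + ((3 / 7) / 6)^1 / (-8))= -2352 / 8231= -0.29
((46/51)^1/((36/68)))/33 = 46/891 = 0.05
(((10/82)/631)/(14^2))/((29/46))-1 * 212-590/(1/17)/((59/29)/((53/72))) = -3841.03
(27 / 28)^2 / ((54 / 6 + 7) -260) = -729 / 191296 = -0.00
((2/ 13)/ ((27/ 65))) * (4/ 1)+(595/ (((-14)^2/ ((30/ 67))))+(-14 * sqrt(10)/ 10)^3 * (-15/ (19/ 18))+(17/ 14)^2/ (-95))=1235.91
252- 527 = -275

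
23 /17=1.35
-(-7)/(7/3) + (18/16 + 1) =41/8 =5.12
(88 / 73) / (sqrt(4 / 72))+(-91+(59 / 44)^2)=-172695 / 1936+264 * sqrt(2) / 73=-84.09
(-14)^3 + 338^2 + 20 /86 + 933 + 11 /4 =112435.98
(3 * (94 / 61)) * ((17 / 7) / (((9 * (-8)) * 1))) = -0.16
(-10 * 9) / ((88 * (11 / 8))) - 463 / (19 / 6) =-146.95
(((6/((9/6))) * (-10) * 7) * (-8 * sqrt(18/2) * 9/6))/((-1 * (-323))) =10080/323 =31.21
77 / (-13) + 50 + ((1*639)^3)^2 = 68077742987260205.08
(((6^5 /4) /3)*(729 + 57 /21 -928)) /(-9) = 98928 /7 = 14132.57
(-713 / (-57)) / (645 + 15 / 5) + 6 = 222329 / 36936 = 6.02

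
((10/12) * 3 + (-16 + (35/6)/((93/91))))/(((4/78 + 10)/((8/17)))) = -28262/77469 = -0.36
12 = 12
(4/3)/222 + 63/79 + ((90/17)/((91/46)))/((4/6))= 4.82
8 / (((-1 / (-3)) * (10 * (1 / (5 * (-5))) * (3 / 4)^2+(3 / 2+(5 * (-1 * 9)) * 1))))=-320 / 583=-0.55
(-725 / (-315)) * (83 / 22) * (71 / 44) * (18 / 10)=170897 / 6776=25.22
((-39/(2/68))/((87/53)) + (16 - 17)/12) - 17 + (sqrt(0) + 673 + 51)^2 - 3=182125147/348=523348.12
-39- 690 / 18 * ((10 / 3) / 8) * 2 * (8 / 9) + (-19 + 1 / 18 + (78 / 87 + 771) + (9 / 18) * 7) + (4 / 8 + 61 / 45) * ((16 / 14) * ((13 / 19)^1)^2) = 20480412637 / 29679615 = 690.05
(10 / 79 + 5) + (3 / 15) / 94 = 190429 / 37130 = 5.13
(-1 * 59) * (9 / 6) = -177 / 2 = -88.50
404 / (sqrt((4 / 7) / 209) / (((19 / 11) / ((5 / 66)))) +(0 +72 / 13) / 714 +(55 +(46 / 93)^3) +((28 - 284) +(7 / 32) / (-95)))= -242703399249615326285620193316480 / 120674974490012126604088067007761 - 72444256518297845196288000*sqrt(1463) / 120674974490012126604088067007761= -2.01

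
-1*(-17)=17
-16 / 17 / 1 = -16 / 17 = -0.94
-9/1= -9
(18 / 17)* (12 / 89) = 216 / 1513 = 0.14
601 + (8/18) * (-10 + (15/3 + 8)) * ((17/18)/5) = 601.25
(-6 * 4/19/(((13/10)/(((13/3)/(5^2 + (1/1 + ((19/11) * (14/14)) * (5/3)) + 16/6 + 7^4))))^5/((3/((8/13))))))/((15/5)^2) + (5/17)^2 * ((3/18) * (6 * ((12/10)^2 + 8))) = 1616189583808735953210617/1979147414070875344564683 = 0.82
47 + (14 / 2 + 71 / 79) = 4337 / 79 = 54.90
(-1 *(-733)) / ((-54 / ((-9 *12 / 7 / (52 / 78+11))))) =4398 / 245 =17.95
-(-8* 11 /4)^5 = 5153632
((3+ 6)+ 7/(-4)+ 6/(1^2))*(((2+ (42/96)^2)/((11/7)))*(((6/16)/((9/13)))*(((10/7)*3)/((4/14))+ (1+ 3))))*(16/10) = 1557829/5120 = 304.26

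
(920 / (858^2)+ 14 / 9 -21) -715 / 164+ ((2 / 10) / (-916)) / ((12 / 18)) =-1645245416593 / 69118437960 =-23.80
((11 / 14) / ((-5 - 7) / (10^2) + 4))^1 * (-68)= -13.77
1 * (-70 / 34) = -35 / 17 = -2.06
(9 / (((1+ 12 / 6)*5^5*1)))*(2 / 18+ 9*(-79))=-0.68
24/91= 0.26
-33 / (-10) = 3.30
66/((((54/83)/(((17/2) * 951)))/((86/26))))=211566751/78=2712394.24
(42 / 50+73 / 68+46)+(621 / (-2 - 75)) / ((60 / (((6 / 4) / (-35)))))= 87816891 / 1832600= 47.92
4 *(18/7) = 72/7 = 10.29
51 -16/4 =47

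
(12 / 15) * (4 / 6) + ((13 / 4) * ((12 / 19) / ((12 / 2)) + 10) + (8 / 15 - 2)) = 9094 / 285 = 31.91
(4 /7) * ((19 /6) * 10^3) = 38000 /21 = 1809.52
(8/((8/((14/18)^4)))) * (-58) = -139258/6561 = -21.23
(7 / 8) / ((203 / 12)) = 3 / 58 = 0.05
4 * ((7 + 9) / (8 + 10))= 32 / 9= 3.56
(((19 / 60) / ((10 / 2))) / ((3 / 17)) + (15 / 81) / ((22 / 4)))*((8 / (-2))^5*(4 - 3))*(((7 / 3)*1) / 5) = -20892928 / 111375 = -187.59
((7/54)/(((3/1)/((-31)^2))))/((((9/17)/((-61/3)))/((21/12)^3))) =-2392733357/279936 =-8547.43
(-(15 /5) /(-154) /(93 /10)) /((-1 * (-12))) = 0.00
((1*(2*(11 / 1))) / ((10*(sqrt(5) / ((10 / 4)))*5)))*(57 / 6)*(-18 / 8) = -1881*sqrt(5) / 400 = -10.52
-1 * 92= -92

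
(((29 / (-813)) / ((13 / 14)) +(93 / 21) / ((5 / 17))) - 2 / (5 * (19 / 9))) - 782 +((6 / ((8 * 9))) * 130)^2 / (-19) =-65224619909 / 84340620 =-773.35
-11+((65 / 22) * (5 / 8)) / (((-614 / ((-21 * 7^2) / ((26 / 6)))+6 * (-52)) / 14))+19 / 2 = -10238793 / 6465712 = -1.58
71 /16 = 4.44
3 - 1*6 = -3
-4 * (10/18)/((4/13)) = -65/9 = -7.22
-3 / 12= -1 / 4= -0.25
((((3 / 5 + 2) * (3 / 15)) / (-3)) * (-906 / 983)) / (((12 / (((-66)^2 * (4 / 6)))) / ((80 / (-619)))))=-5.00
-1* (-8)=8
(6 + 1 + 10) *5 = 85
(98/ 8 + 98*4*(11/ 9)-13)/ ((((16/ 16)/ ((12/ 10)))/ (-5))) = -17221/ 6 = -2870.17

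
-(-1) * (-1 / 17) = -1 / 17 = -0.06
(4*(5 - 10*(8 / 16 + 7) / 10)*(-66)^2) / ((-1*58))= 21780 / 29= 751.03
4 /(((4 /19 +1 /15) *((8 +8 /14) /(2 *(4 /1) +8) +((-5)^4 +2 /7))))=10640 /461439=0.02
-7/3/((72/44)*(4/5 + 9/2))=-0.27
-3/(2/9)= -27/2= -13.50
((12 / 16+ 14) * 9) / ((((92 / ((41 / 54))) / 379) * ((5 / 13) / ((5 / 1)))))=11918413 / 2208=5397.83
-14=-14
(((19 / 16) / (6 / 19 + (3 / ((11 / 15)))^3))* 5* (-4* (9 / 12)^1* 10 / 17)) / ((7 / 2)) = -12012275 / 275978612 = -0.04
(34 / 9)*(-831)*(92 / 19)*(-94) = 81446864 / 57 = 1428892.35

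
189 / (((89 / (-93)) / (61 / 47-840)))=692867763 / 4183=165638.96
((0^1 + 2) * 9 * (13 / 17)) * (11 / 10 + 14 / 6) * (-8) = -32136 / 85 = -378.07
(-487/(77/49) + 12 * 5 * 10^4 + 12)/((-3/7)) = -46177061/33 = -1399304.88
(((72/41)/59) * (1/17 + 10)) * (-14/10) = -86184/205615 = -0.42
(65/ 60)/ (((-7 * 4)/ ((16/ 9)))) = -13/ 189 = -0.07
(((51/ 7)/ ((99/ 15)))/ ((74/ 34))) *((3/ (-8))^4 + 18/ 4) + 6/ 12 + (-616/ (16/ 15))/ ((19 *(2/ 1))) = -250039507/ 20156416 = -12.40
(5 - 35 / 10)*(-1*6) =-9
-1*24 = -24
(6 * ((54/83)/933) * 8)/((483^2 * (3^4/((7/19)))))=32/49035381507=0.00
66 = 66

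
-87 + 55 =-32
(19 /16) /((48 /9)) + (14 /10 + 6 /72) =6551 /3840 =1.71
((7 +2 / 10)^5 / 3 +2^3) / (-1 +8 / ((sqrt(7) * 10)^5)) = -16958592417200000 / 2626093749999 - 3955356832 * sqrt(7) / 2626093749999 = -6457.73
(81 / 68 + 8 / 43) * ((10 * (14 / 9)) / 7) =20135 / 6579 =3.06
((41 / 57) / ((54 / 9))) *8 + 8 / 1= 1532 / 171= 8.96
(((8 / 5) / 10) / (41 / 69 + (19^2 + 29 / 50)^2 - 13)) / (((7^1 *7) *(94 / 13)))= 179400 / 51933862826587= 0.00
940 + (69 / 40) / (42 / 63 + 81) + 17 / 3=27803221 / 29400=945.69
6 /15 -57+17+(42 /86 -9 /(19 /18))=-194601 /4085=-47.64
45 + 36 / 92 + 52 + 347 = 10221 / 23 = 444.39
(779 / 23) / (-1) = -779 / 23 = -33.87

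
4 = 4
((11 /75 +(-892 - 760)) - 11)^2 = 15553581796 /5625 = 2765081.21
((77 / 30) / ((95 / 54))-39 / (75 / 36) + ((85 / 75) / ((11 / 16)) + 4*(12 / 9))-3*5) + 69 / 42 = -1729001 / 73150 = -23.64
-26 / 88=-13 / 44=-0.30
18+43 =61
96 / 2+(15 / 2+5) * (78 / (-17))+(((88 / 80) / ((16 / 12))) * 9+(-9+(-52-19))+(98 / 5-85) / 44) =-623939 / 7480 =-83.41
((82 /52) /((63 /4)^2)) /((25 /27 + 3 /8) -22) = -2624 /8544081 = -0.00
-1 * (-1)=1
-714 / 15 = -238 / 5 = -47.60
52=52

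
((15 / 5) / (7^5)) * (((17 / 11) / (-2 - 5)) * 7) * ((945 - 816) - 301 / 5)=-17544 / 924385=-0.02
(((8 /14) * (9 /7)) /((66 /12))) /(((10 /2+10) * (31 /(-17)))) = -0.00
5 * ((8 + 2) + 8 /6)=170 /3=56.67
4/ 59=0.07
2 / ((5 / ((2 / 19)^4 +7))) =1824526 / 651605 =2.80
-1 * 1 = -1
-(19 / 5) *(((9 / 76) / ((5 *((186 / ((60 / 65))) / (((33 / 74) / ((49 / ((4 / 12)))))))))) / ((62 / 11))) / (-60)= 0.00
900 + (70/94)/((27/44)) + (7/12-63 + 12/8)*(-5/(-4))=825.07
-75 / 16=-4.69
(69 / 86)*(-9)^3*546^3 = -4093780486068 / 43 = -95204197350.42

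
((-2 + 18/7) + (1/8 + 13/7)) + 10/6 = 709/168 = 4.22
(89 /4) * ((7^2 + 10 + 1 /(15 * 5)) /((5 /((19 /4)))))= 3742183 /3000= 1247.39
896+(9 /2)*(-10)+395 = 1246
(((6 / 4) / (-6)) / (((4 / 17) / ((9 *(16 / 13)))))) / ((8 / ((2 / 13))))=-153 / 676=-0.23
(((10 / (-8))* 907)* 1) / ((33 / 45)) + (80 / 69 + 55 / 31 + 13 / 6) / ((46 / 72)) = -1109781759 / 721556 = -1538.04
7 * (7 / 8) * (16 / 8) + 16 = 113 / 4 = 28.25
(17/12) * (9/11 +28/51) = 767/396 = 1.94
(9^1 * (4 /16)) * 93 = 837 /4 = 209.25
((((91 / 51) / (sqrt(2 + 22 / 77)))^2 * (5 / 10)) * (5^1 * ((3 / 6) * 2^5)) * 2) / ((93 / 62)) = 579670 / 7803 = 74.29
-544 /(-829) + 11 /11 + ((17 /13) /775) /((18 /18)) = 13847068 /8352175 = 1.66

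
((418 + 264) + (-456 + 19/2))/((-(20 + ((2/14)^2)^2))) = -11.77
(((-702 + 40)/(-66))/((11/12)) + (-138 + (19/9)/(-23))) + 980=21361343/25047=852.85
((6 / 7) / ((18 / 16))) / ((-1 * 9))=-16 / 189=-0.08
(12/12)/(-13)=-1/13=-0.08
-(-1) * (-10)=-10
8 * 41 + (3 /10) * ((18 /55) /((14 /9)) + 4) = 1267663 /3850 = 329.26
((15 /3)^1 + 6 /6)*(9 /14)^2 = 243 /98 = 2.48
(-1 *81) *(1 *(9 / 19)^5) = -1.93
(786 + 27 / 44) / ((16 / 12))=589.96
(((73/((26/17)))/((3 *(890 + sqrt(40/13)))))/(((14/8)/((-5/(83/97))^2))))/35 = 5196073205/521393007429 - 11676569 *sqrt(130)/6778109096577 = 0.01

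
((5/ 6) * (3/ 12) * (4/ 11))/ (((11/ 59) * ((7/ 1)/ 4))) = 590/ 2541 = 0.23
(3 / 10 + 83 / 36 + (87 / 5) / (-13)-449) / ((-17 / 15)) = 1047695 / 2652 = 395.06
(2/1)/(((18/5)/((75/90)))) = 25/54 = 0.46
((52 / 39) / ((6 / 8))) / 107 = 16 / 963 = 0.02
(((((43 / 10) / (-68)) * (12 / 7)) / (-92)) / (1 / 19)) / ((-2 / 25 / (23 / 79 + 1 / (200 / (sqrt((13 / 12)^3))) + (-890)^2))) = -766867936365 / 3459568 - 10621 * sqrt(39) / 42040320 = -221665.81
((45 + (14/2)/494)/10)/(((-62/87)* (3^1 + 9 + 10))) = -1934619/6738160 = -0.29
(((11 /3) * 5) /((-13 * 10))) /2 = -11 /156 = -0.07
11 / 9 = 1.22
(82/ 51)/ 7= 82/ 357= 0.23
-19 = -19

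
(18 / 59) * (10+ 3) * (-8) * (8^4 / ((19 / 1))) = -7667712 / 1121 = -6840.06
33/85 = 0.39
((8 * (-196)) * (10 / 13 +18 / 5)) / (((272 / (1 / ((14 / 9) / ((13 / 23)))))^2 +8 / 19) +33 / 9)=-8909357184 / 728746236215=-0.01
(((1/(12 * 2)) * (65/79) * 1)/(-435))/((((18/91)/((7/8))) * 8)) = -8281/190024704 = -0.00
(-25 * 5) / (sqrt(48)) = -125 * sqrt(3) / 12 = -18.04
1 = 1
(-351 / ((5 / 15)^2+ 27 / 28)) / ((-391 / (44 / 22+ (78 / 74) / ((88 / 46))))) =91835289 / 43126127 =2.13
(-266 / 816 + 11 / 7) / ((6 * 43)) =3557 / 736848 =0.00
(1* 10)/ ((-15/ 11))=-7.33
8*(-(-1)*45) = 360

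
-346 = -346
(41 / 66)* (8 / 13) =0.38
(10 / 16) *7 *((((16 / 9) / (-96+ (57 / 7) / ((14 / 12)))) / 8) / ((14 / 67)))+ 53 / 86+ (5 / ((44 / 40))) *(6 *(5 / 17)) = 21681479137 / 2525388624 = 8.59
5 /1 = 5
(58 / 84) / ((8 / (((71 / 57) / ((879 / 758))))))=780361 / 8417304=0.09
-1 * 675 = -675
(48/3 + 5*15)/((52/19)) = 133/4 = 33.25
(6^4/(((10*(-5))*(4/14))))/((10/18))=-20412/125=-163.30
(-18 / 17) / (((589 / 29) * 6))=-87 / 10013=-0.01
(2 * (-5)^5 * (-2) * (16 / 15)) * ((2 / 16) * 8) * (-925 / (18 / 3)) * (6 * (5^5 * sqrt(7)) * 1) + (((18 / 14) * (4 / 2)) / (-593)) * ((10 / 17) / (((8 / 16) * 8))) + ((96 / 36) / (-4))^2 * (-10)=-115625000000 * sqrt(7) / 3 - 2823085 / 635103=-101971665118.39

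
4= 4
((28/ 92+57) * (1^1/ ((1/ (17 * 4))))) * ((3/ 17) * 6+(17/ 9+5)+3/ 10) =33263684/ 1035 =32138.83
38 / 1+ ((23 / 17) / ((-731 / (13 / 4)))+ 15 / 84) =6641185 / 173978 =38.17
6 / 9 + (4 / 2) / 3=4 / 3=1.33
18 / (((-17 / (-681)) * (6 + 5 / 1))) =12258 / 187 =65.55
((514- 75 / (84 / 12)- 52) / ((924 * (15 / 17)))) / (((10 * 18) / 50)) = 663 / 4312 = 0.15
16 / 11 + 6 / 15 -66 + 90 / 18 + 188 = 7087 / 55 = 128.85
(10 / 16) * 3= 15 / 8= 1.88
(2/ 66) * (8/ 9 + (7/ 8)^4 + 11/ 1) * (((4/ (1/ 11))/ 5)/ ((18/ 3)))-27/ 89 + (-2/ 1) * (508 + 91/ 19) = -1438107481709/ 1402583040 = -1025.33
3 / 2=1.50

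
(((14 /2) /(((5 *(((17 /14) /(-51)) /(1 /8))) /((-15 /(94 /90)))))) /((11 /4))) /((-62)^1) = -19845 /32054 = -0.62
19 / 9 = 2.11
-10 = -10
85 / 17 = 5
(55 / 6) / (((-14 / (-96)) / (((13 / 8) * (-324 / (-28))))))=57915 / 49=1181.94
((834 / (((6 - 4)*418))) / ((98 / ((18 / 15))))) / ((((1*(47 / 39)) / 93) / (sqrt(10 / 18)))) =1512459*sqrt(5) / 4813270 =0.70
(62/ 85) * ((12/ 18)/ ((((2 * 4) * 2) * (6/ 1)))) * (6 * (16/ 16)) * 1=31/ 1020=0.03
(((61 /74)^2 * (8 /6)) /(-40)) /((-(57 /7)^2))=182329 /533745720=0.00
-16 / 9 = -1.78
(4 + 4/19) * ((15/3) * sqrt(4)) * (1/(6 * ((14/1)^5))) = 25/1915998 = 0.00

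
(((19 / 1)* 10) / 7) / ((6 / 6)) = 190 / 7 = 27.14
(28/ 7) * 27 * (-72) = -7776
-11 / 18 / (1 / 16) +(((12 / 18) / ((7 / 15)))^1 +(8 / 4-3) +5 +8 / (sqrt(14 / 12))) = 3.06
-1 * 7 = -7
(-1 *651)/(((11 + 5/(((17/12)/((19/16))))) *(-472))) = 11067/121894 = 0.09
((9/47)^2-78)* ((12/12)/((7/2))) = -49206/2209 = -22.28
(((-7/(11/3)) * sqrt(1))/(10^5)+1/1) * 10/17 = 1099979/1870000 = 0.59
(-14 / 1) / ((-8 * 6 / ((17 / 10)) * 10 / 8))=119 / 300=0.40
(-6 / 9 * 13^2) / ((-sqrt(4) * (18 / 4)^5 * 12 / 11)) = 14872 / 531441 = 0.03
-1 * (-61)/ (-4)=-61/ 4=-15.25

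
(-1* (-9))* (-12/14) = -54/7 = -7.71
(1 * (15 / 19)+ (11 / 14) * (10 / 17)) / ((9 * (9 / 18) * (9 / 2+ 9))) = 11320 / 549423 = 0.02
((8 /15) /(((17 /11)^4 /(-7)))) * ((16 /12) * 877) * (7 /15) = -20133366176 /56376675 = -357.12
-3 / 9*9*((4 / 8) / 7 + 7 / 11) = -327 / 154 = -2.12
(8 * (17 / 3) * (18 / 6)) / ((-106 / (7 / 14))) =-34 / 53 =-0.64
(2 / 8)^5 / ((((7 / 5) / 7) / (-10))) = -25 / 512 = -0.05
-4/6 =-2/3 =-0.67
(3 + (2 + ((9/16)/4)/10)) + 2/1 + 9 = 10249/640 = 16.01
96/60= 8/5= 1.60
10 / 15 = 2 / 3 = 0.67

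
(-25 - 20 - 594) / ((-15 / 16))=3408 / 5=681.60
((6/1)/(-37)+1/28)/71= -131/73556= -0.00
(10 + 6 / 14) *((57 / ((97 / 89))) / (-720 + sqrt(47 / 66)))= -17598034080 / 23231545687 - 370329 *sqrt(3102) / 23231545687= -0.76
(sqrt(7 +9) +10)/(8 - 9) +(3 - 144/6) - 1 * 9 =-44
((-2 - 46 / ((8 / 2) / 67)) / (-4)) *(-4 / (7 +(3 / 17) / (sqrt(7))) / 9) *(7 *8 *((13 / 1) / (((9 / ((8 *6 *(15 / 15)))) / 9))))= -21236968480 / 49559 +76483680 *sqrt(7) / 49559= -424435.76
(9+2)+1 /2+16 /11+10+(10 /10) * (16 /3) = 1867 /66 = 28.29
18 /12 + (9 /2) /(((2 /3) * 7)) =69 /28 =2.46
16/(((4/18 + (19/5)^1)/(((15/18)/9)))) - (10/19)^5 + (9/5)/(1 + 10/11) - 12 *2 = -1069596864899/47058261495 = -22.73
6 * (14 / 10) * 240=2016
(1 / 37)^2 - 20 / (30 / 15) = -13689 / 1369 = -10.00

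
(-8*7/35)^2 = 64/25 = 2.56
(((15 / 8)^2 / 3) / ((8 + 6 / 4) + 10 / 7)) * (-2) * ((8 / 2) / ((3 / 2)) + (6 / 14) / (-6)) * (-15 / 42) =13625 / 68544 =0.20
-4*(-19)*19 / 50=722 / 25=28.88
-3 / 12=-1 / 4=-0.25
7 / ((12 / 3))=7 / 4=1.75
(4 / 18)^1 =2 / 9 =0.22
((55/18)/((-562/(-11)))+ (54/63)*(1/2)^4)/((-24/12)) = -16057/283248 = -0.06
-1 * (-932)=932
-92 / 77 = -1.19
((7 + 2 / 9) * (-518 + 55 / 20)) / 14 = -14885 / 56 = -265.80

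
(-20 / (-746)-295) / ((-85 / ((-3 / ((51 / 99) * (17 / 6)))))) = -13070970 / 1832549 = -7.13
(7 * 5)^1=35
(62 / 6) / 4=31 / 12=2.58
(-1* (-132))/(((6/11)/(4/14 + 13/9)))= 26378/63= 418.70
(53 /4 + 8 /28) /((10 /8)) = 379 /35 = 10.83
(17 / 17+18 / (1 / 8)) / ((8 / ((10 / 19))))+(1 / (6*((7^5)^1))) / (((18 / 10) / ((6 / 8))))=219331445 / 22991976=9.54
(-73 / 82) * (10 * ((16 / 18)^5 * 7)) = -34.58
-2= -2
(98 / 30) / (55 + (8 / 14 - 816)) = -343 / 79845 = -0.00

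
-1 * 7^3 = -343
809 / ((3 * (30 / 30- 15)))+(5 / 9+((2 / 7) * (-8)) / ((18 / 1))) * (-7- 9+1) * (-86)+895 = 60001 / 42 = 1428.60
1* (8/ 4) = 2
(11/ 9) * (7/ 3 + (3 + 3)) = 275/ 27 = 10.19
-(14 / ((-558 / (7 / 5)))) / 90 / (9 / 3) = 0.00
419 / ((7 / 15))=6285 / 7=897.86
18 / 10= 9 / 5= 1.80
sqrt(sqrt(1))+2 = 3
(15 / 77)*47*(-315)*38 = -109595.45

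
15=15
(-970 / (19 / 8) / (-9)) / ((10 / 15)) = 3880 / 57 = 68.07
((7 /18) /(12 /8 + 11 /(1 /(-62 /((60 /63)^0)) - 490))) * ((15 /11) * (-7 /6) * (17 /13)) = -3244535 /5925414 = -0.55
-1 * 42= -42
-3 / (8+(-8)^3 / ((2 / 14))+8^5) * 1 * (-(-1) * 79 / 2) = -0.00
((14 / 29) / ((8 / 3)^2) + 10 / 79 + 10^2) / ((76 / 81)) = 31314843 / 293248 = 106.79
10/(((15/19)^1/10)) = 380/3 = 126.67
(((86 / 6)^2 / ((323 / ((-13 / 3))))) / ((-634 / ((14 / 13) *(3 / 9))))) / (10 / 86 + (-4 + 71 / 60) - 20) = -11130980 / 161911809819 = -0.00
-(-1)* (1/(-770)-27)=-20791/770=-27.00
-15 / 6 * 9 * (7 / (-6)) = 105 / 4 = 26.25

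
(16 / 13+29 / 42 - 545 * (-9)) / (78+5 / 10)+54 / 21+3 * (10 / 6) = 3003698 / 42861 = 70.08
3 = 3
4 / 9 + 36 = 328 / 9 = 36.44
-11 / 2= -5.50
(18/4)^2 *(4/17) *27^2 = 59049/17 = 3473.47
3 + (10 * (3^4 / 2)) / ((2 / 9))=3651 / 2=1825.50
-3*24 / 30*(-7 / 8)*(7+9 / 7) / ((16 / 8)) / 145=3 / 50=0.06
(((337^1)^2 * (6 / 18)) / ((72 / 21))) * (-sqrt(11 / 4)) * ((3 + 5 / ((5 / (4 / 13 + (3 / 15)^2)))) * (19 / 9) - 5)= -4807262201 * sqrt(11) / 421200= -37853.48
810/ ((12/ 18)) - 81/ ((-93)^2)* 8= 1167543/ 961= 1214.93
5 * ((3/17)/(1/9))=135/17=7.94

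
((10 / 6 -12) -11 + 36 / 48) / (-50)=247 / 600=0.41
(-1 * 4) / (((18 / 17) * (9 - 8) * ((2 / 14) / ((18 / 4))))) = -119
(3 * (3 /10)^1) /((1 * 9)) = 1 /10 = 0.10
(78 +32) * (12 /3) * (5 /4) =550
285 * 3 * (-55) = -47025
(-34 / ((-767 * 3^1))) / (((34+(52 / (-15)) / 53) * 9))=4505 / 93114567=0.00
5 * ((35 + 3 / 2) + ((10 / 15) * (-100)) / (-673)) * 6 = 738935 / 673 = 1097.97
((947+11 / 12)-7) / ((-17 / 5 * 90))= -11291 / 3672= -3.07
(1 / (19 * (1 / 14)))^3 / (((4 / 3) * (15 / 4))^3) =2744 / 857375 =0.00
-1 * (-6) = 6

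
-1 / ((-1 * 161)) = 1 / 161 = 0.01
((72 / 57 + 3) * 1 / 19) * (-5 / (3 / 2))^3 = -3000 / 361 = -8.31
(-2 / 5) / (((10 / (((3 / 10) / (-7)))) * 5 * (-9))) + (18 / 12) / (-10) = -7877 / 52500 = -0.15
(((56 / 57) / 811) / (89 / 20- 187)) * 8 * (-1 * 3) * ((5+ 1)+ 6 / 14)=19200 / 18752753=0.00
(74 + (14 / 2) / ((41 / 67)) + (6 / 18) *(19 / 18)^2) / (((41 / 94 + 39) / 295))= 47414376205 / 73865682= 641.90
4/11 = 0.36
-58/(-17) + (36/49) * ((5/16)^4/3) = 46595203/13647872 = 3.41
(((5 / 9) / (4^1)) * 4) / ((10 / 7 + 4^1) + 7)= 35 / 783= 0.04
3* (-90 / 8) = -135 / 4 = -33.75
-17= -17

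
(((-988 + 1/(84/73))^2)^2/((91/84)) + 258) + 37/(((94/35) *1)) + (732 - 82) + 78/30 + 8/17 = 188856965646055700247323/215474575680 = 876469834318.30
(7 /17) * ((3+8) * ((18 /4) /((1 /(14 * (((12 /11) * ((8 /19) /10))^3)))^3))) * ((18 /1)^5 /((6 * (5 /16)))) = 589110895479448817174052864 /11483462448655611621904296875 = 0.05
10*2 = 20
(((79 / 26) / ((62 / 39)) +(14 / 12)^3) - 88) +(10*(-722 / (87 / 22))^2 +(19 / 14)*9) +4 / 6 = 13137036622597 / 39419352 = 333263.64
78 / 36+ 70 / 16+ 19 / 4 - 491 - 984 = -35129 / 24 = -1463.71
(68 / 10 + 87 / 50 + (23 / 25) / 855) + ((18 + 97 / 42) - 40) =-11.15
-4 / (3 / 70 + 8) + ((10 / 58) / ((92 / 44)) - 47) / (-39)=10334882 / 14645319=0.71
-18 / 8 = -9 / 4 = -2.25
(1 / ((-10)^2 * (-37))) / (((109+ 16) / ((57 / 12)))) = -19 / 1850000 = -0.00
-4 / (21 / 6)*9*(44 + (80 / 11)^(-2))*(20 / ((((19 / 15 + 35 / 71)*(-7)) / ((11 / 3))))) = 1980216909 / 734608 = 2695.61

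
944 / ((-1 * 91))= -944 / 91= -10.37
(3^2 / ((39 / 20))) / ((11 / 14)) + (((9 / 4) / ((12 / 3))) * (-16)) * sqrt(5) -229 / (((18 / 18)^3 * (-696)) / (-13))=158929 / 99528 -9 * sqrt(5)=-18.53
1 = 1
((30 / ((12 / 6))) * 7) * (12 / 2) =630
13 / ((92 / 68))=221 / 23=9.61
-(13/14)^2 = -169/196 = -0.86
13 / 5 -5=-12 / 5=-2.40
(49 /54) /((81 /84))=686 /729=0.94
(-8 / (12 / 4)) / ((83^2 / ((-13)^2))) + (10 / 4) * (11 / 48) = 111877 / 220448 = 0.51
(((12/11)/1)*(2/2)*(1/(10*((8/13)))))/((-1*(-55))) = 39/12100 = 0.00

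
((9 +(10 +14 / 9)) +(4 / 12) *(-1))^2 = 33124 / 81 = 408.94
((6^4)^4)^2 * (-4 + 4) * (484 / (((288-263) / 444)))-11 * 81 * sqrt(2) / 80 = -891 * sqrt(2) / 80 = -15.75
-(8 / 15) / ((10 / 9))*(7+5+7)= -228 / 25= -9.12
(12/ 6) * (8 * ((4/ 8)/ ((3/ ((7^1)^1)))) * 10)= 560/ 3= 186.67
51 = 51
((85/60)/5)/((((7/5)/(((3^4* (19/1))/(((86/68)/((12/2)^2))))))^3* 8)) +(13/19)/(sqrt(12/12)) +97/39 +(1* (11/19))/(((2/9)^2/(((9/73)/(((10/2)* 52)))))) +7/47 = 6018755799778532837966367859/5546619827701680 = 1085121386852.38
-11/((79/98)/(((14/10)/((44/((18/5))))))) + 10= 16663/1975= 8.44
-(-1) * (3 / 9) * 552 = 184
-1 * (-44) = 44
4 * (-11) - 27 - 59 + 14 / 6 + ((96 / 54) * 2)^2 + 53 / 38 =-349753 / 3078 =-113.63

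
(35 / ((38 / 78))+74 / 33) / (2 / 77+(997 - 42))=0.08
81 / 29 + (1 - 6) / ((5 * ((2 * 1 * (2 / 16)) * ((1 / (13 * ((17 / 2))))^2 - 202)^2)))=1970975683540252 / 705682728153909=2.79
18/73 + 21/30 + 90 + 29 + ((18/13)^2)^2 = 2577462201/20849530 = 123.62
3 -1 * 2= 1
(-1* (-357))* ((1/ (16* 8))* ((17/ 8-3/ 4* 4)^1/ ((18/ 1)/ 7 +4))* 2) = -17493/ 23552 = -0.74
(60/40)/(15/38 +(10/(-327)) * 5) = 18639/3005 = 6.20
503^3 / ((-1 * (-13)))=127263527 / 13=9789502.08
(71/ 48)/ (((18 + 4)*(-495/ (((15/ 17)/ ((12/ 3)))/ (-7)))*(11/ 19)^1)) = 1349/ 182464128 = 0.00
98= 98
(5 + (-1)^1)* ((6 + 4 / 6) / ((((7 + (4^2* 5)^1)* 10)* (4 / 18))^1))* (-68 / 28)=-68 / 203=-0.33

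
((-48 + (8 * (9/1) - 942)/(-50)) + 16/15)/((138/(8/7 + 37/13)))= -53603/62790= -0.85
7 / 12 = 0.58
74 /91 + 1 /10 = 831 /910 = 0.91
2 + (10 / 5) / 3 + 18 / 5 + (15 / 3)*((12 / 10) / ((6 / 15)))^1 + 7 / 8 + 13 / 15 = 2761 / 120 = 23.01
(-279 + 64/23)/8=-6353/184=-34.53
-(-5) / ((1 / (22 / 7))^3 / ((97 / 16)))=645535 / 686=941.01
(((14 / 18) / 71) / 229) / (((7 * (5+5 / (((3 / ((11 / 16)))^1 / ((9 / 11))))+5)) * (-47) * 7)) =-0.00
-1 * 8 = -8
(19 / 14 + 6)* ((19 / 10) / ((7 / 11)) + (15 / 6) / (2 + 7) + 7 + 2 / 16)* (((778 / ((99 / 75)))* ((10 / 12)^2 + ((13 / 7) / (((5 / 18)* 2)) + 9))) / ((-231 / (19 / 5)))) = -9661.10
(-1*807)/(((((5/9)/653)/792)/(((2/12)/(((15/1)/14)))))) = -2921527224/25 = -116861088.96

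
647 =647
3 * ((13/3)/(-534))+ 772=412235/534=771.98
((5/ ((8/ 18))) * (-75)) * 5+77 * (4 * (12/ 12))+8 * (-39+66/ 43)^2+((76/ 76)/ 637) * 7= 4925506611/ 673036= 7318.34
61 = 61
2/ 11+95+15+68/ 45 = 55288/ 495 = 111.69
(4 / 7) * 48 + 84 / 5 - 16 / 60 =4616 / 105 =43.96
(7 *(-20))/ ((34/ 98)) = -6860/ 17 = -403.53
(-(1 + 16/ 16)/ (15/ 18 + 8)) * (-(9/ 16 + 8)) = 411/ 212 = 1.94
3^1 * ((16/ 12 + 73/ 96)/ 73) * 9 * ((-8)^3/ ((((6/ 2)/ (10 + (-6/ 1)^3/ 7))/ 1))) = 19296/ 7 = 2756.57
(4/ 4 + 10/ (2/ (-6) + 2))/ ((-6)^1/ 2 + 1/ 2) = -14/ 5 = -2.80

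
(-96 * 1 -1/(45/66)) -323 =-6307/15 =-420.47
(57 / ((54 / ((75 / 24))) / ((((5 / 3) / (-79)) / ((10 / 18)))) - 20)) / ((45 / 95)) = -9025 / 35628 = -0.25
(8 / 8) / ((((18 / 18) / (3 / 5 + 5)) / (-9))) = -252 / 5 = -50.40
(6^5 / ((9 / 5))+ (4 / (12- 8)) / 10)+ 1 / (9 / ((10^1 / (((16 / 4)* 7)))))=1360844 / 315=4320.14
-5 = -5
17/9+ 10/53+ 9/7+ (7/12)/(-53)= 44773/13356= 3.35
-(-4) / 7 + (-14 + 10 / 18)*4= -53.21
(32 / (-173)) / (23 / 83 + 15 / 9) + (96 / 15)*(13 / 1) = 8698168 / 104665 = 83.10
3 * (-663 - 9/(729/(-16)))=-53687/27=-1988.41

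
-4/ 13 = -0.31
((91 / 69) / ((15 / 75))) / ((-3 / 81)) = -4095 / 23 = -178.04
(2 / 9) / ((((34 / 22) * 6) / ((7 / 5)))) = 77 / 2295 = 0.03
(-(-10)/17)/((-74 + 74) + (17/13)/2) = 260/289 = 0.90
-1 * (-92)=92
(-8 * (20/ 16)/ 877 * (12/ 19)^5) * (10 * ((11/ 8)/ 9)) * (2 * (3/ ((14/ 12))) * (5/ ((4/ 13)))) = -2223936000/ 15200771761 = -0.15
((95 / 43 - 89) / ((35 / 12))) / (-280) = 5598 / 52675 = 0.11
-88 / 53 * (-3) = 264 / 53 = 4.98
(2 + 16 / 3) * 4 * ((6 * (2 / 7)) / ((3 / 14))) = 234.67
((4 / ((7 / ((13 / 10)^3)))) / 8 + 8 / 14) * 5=10197 / 2800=3.64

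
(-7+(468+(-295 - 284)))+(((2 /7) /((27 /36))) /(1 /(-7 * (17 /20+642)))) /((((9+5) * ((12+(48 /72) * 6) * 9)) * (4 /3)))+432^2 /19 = 3716896837 /383040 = 9703.68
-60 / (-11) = 5.45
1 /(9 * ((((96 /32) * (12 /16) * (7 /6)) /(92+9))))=808 /189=4.28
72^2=5184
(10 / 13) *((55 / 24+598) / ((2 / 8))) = 72035 / 39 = 1847.05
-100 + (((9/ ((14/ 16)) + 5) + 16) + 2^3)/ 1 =-425/ 7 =-60.71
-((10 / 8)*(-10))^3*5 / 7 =78125 / 56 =1395.09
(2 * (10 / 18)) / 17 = 10 / 153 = 0.07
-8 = -8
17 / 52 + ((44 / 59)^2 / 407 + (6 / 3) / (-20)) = 7644783 / 33487220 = 0.23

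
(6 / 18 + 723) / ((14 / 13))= 2015 / 3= 671.67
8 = 8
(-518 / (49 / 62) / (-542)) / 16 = 1147 / 15176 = 0.08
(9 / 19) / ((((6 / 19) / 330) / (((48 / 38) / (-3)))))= -3960 / 19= -208.42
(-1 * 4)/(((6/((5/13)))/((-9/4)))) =15/26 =0.58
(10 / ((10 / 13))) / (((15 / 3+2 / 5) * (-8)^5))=-65 / 884736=-0.00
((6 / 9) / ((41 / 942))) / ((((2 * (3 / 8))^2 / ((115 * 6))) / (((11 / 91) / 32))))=794420 / 11193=70.97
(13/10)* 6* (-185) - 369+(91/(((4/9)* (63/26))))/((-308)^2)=-343786967/189728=-1812.00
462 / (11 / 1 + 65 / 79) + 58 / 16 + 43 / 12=518767 / 11208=46.29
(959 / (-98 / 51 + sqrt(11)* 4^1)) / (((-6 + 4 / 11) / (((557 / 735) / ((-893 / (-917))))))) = -95336420223* sqrt(11) / 31016863690 - 91597737077 / 62033727380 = -11.67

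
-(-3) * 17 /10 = 51 /10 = 5.10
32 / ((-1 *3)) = -32 / 3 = -10.67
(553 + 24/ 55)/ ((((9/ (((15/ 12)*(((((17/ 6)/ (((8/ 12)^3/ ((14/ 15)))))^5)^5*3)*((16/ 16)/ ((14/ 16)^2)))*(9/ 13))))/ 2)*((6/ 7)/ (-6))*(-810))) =1056024464070495957479200914519918593787603011988260391400984527807/ 503136520870297600000000000000000000000000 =2098882550294388312889940.00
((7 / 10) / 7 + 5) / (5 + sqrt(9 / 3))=51 / 44 - 51 *sqrt(3) / 220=0.76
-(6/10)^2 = -9/25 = -0.36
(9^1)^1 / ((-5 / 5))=-9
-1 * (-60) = 60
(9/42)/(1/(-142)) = -213/7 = -30.43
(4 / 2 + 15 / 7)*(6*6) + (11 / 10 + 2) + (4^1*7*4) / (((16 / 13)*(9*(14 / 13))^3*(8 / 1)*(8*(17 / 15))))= 78891842089 / 518192640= 152.24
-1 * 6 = -6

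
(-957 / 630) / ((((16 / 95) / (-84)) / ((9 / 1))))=54549 / 8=6818.62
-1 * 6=-6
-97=-97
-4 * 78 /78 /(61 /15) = -0.98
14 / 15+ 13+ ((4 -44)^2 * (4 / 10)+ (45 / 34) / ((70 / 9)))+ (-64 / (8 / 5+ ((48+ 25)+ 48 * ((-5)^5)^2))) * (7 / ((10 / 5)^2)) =643883236427831 / 984375156660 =654.10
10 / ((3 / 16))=160 / 3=53.33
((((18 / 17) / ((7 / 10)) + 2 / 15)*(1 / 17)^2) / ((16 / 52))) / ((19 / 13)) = 0.01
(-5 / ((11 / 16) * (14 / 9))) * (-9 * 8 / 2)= 168.31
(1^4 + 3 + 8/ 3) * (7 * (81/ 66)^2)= 8505/ 121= 70.29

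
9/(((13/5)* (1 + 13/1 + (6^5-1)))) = 45/101257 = 0.00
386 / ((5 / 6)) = 2316 / 5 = 463.20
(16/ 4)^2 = 16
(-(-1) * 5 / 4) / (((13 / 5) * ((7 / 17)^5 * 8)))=5.08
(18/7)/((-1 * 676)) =-9/2366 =-0.00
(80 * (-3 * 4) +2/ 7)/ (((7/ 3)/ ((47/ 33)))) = -315746/ 539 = -585.80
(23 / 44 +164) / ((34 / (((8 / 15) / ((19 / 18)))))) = 2286 / 935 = 2.44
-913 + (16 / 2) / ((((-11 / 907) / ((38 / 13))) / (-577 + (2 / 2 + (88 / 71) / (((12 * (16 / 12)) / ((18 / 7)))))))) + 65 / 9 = 709573809704 / 639639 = 1109334.81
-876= -876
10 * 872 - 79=8641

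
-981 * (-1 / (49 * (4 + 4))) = 981 / 392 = 2.50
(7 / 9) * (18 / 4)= 7 / 2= 3.50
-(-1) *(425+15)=440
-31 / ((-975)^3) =31 / 926859375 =0.00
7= 7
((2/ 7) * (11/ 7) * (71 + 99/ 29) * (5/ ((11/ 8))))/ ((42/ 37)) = 3193840/ 29841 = 107.03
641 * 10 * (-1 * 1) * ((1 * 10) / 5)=-12820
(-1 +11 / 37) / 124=-13 / 2294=-0.01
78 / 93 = 0.84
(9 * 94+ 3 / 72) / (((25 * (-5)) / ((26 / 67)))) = -52793 / 20100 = -2.63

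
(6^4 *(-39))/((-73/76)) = 3841344/73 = 52621.15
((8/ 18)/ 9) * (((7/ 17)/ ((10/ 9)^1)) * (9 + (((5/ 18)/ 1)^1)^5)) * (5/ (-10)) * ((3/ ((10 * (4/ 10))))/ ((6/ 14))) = -833452613/ 5782078080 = -0.14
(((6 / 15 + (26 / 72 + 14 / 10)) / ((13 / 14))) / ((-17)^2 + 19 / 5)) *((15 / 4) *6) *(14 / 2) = 95305 / 76128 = 1.25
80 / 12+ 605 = 1835 / 3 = 611.67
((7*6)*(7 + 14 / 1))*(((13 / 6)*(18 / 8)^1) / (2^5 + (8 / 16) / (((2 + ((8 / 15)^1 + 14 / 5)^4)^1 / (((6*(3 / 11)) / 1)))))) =961269309 / 7155506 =134.34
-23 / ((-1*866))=0.03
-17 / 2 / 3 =-17 / 6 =-2.83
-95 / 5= -19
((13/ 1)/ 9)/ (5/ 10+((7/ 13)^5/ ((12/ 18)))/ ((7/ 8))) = 9653618/ 3860253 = 2.50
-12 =-12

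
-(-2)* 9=18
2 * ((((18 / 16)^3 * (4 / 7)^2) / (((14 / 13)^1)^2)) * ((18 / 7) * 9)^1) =9979281 / 537824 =18.55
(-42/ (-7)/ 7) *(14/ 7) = 1.71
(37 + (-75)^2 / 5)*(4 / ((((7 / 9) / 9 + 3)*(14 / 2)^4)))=26892 / 42875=0.63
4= 4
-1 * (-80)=80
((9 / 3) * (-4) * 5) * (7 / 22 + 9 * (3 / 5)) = -3774 / 11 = -343.09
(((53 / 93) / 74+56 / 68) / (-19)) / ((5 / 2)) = -97249 / 5557215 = -0.02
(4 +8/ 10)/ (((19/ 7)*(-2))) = -84/ 95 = -0.88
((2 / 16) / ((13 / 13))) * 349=349 / 8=43.62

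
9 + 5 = 14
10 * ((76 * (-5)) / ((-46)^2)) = -950 / 529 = -1.80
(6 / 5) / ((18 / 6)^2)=2 / 15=0.13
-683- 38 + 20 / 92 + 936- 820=-13910 / 23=-604.78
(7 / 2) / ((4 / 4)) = 3.50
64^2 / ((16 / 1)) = 256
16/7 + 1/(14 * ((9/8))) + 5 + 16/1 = 1471/63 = 23.35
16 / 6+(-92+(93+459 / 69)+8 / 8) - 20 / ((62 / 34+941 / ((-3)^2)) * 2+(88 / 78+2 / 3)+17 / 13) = 332575187 / 29624943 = 11.23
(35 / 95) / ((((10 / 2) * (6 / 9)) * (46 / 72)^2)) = 13608 / 50255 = 0.27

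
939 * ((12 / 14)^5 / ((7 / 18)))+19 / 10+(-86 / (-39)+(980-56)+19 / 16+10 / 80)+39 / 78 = 751401552847 / 367064880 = 2047.05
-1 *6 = -6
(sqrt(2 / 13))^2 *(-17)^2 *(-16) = -9248 / 13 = -711.38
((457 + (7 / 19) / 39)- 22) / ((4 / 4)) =322342 / 741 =435.01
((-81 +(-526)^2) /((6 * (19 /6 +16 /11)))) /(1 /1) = 608509 /61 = 9975.56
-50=-50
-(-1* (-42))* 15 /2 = -315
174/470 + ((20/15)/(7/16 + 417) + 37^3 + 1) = 238515994789/4708695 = 50654.37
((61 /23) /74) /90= 61 /153180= 0.00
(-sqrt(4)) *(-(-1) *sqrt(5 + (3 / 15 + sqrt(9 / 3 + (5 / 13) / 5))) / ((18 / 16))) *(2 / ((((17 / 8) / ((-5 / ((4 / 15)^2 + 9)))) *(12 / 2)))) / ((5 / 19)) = 12160 *sqrt(650 *sqrt(130) + 21970) / 1353183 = 1.54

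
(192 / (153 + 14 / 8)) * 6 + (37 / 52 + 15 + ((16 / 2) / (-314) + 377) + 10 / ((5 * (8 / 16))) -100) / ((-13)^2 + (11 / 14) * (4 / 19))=1045813831703 / 113699056484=9.20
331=331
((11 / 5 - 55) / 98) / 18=-22 / 735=-0.03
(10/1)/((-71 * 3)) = -10/213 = -0.05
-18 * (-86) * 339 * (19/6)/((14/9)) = 7478001/7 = 1068285.86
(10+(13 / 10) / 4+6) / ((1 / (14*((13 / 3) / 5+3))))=132559 / 150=883.73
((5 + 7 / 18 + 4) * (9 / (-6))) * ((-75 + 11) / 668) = 676 / 501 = 1.35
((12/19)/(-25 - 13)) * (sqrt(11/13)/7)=-6 * sqrt(143)/32851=-0.00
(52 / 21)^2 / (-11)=-2704 / 4851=-0.56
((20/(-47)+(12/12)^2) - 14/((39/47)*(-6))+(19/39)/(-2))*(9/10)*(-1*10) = -34565/1222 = -28.29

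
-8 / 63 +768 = 48376 / 63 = 767.87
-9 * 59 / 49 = -531 / 49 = -10.84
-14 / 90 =-7 / 45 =-0.16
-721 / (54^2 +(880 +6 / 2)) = -721 / 3799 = -0.19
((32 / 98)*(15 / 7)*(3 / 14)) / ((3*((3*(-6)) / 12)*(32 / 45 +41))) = -3600 / 4506677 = -0.00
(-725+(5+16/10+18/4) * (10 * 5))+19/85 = -14431/85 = -169.78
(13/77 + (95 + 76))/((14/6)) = 39540/539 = 73.36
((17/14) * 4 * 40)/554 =680/1939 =0.35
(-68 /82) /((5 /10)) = -68 /41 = -1.66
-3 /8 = -0.38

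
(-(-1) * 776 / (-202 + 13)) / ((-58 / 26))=10088 / 5481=1.84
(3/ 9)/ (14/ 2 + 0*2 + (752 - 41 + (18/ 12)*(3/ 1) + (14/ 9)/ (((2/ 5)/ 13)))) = 0.00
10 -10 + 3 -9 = -6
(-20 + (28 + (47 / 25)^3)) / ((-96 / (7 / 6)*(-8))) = 1601761 / 72000000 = 0.02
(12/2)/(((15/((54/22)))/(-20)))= -216/11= -19.64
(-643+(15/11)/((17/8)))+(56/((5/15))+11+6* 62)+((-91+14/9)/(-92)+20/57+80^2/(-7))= -899224747/895356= -1004.32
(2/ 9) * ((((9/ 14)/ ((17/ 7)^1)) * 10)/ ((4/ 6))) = 15/ 17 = 0.88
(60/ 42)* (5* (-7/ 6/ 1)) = -25/ 3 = -8.33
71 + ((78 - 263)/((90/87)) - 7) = -689/6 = -114.83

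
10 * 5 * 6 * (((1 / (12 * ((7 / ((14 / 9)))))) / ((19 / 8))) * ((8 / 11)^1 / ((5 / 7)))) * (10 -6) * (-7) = -125440 / 1881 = -66.69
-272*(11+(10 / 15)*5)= -11696 / 3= -3898.67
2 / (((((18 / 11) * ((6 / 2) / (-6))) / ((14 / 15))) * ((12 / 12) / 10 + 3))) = -616 / 837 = -0.74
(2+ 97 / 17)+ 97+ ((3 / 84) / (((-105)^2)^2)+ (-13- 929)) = -837.29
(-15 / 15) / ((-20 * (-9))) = -1 / 180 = -0.01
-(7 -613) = 606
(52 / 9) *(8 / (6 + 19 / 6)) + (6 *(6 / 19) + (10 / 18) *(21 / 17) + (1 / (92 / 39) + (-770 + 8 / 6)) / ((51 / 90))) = -194409367 / 144210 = -1348.10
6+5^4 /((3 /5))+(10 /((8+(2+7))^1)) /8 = 213739 /204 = 1047.74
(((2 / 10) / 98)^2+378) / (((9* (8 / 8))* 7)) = 90757801 / 15126300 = 6.00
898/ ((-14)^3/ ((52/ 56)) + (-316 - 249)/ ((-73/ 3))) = -852202/ 2782333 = -0.31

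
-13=-13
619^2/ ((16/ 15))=5747415/ 16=359213.44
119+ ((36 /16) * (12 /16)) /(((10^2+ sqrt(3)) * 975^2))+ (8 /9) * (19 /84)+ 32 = 4828064146667 /31931417700- 3 * sqrt(3) /16894930000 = 151.20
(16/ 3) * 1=16/ 3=5.33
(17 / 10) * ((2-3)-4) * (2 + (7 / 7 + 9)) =-102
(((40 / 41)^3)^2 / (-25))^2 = 26843545600000000 / 22563490300366186081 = 0.00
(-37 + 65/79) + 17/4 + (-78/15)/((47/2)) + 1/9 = -21411863/668340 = -32.04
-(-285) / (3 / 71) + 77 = 6822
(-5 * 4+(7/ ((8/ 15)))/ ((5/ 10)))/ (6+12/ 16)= 25/ 27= 0.93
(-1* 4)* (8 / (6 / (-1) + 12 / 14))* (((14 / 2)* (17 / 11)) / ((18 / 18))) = 6664 / 99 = 67.31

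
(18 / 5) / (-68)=-9 / 170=-0.05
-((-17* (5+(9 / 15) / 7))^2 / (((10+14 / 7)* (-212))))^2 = -5240294710561 / 606996810000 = -8.63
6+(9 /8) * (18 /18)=7.12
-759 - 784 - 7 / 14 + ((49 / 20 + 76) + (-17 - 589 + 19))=-41041 / 20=-2052.05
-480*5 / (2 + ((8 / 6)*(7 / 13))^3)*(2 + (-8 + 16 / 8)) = 56946240 / 14059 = 4050.52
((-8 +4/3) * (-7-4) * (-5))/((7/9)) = -3300/7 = -471.43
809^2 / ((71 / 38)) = 24870278 / 71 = 350285.61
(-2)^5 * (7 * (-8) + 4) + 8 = 1672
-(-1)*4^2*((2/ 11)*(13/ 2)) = 208/ 11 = 18.91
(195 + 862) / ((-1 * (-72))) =1057 / 72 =14.68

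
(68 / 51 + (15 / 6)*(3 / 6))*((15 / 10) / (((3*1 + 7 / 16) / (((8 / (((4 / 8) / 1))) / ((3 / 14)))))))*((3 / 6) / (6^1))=3472 / 495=7.01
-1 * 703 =-703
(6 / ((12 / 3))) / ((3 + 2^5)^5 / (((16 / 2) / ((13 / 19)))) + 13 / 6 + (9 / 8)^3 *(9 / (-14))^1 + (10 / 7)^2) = 4290048 / 12847280215697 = 0.00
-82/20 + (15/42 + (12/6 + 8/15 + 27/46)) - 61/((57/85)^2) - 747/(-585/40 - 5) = -80653542827/821249730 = -98.21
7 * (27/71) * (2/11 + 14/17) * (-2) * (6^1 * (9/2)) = -1918728/13277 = -144.52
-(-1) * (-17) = -17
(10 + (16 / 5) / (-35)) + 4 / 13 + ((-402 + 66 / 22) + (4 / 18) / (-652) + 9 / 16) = -388.22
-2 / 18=-1 / 9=-0.11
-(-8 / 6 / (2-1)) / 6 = 2 / 9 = 0.22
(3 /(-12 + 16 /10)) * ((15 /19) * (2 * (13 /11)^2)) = -2925 /4598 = -0.64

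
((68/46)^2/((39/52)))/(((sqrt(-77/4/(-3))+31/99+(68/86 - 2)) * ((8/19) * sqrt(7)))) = 33971938440 * sqrt(7)/215258400539+44225853804 * sqrt(33)/215258400539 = 1.60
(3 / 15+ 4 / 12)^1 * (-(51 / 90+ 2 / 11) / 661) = -988 / 1635975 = -0.00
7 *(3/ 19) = 21/ 19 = 1.11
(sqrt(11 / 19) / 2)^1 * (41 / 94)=41 * sqrt(209) / 3572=0.17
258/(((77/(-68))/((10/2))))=-87720/77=-1139.22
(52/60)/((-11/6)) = -26/55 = -0.47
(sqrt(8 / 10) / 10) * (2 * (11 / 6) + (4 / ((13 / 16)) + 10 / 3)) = 31 * sqrt(5) / 65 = 1.07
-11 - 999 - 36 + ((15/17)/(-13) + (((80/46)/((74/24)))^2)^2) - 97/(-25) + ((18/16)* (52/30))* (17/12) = -48186072244800830403/46362890614648400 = -1039.32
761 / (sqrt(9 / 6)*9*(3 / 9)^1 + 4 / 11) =-66968 / 3235 + 276243*sqrt(6) / 3235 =188.47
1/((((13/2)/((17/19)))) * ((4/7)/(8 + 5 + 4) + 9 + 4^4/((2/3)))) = 4046/11552437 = 0.00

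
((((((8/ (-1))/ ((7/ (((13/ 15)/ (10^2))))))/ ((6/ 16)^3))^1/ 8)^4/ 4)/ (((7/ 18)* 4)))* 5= 958348132352/ 3925164061669921875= 0.00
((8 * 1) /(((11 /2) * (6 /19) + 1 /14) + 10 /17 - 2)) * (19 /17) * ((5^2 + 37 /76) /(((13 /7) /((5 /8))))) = 693595 /3586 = 193.42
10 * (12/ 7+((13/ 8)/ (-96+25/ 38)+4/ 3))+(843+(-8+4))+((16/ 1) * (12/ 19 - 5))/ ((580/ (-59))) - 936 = -24978757127/ 419217330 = -59.58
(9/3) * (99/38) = 297/38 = 7.82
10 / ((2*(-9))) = -5 / 9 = -0.56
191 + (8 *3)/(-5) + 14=1001/5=200.20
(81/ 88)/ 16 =81/ 1408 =0.06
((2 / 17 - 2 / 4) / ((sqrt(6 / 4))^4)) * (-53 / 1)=1378 / 153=9.01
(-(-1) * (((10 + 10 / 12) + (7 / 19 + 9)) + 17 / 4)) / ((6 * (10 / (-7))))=-7805 / 2736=-2.85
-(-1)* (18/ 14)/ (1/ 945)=1215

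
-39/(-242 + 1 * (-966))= 0.03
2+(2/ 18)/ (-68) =1223/ 612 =2.00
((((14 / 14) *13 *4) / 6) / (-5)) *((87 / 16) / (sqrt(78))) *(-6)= 29 *sqrt(78) / 40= 6.40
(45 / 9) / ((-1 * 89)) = -5 / 89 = -0.06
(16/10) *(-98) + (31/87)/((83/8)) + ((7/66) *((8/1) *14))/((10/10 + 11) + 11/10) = -8108917384/52027305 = -155.86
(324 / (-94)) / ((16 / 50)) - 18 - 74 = -19321 / 188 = -102.77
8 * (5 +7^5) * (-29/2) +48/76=-37053636/19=-1950191.37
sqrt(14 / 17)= sqrt(238) / 17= 0.91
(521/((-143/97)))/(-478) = 50537/68354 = 0.74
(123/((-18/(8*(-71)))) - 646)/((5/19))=184414/15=12294.27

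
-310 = -310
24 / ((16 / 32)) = 48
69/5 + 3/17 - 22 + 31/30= -713/102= -6.99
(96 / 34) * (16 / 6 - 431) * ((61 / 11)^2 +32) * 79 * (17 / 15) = -822190288 / 121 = -6794961.06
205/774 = 0.26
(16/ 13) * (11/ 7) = 176/ 91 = 1.93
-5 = -5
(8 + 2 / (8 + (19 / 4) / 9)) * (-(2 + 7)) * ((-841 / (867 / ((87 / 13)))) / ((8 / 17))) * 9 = 624260844 / 67847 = 9201.01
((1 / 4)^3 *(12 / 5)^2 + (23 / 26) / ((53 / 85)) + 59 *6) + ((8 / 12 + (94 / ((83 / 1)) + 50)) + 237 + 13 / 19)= 210245440181 / 325965900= 644.99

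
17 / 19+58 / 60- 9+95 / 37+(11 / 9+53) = 3141431 / 63270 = 49.65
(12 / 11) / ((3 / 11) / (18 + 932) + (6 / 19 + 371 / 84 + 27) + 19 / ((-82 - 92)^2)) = 43143300 / 1254992141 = 0.03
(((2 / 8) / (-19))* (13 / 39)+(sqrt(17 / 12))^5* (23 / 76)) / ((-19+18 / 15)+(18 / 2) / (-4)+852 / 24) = 0.05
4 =4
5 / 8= 0.62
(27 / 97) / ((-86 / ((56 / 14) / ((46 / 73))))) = -1971 / 95933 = -0.02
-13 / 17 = -0.76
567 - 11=556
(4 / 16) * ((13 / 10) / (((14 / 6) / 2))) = 39 / 140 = 0.28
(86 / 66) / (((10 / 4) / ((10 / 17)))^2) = 688 / 9537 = 0.07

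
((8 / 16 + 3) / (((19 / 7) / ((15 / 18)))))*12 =245 / 19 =12.89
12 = 12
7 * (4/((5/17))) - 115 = -99/5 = -19.80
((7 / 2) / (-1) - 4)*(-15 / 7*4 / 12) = 75 / 14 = 5.36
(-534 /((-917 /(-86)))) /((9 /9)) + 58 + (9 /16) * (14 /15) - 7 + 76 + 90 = 6141857 /36680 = 167.44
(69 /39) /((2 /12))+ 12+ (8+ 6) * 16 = 3206 /13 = 246.62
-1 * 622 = -622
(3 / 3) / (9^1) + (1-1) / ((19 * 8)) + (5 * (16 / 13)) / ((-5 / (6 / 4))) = -203 / 117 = -1.74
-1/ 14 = -0.07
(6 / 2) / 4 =3 / 4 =0.75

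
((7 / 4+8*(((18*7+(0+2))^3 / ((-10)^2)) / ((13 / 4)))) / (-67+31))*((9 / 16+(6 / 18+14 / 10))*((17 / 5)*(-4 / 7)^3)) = 628630039013 / 300982500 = 2088.59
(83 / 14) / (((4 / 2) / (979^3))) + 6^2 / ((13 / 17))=1012440541517 / 364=2781430059.11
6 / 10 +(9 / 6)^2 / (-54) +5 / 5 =187 / 120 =1.56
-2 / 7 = -0.29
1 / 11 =0.09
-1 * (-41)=41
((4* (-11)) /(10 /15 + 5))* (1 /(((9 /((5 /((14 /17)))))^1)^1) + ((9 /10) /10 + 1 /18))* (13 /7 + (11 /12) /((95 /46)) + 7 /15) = -17.63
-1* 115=-115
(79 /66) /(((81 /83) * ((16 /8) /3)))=6557 /3564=1.84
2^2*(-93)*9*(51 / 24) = -14229 / 2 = -7114.50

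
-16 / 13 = -1.23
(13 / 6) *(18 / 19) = 39 / 19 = 2.05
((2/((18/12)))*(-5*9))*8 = -480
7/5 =1.40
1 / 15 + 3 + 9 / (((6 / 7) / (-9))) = -2743 / 30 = -91.43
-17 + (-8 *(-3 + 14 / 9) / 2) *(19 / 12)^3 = 23071 / 3888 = 5.93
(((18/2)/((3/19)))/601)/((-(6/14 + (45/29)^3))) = -3243737/142445414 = -0.02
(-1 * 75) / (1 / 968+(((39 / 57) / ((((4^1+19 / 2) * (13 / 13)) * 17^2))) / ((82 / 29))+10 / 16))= -220650893100 / 1841979179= -119.79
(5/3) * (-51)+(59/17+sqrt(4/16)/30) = -83143/1020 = -81.51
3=3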